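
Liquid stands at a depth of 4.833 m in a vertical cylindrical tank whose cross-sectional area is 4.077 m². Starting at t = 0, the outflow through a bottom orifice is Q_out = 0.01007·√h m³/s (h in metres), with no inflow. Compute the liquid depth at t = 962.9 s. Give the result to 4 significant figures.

A dh/dt = −Q_out = −0.01007 √h.
Separate and integrate: 2(√h − √h₀) = −(0.01007/A) t.
√h = √4.833 − 0.01007·962.9/(2·4.077) = 2.19841 − 1.18916 = 1.00925.
h = 1.00925² = 1.01858 m.

1.019 m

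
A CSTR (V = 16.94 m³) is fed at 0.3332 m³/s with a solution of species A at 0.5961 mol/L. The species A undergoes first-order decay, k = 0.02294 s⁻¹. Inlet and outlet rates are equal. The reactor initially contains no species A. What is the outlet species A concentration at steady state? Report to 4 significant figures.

0.2752 mol/L

Species balance: V dC/dt = Q C_in − Q C − k V C.
Steady state (dC/dt = 0): C_ss = Q C_in/(Q + kV) = C_in/(1 + kV/Q).
C_ss = 0.3332·0.5961/(0.3332 + 0.02294·16.94) = 0.198621/0.721804 = 0.275173 mol/L.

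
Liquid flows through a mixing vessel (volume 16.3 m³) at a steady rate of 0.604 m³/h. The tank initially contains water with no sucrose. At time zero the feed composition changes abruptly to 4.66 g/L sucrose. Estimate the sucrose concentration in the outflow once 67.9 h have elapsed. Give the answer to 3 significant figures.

Mass balance on the solute (V constant): V dC/dt = Q(C_in − C).
So dC/dt = (C_in − C)/τ with τ = V/Q = 16.3/0.604 = 26.987 h.
Integrating: C(t) = C_in + (C₀ − C_in) e^(−t/τ).
C(67.9) = 4.66 + (0 − 4.66)·e^(−67.9/26.987) = 4.66 + (-4.6600)·0.080778 = 4.2836 g/L.

4.28 g/L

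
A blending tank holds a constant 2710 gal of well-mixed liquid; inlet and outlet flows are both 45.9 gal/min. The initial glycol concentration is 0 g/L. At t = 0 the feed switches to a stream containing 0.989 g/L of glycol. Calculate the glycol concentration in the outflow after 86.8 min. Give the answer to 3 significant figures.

0.762 g/L

Species balance on the tank: V dC/dt = Q(C_in − C).
Rewrite as dC/dt + C/τ = C_in/τ, τ = V/Q = 59.041 min.
Solution: C(t) = C_in + (C₀ − C_in) e^(−t/τ).
C(86.8) = 0.989 + (0 − 0.989)·e^(−86.8/59.041) = 0.989 + (-0.98900)·0.22989 = 0.76164 g/L.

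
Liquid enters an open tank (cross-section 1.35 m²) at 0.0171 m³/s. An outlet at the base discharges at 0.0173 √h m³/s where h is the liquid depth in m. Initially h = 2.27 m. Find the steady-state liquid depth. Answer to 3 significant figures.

0.977 m

Level balance: A dh/dt = 0.0171 − 0.0173 √h. Setting dh/dt = 0:
Q_in = 0.0173 √h_ss ⇒ √h_ss = 0.0171/0.0173 = 0.98844.
h_ss = 0.98844² = 0.97701 m. (Since h₀ = 2.27 m > h_ss, the level will fall toward this value.)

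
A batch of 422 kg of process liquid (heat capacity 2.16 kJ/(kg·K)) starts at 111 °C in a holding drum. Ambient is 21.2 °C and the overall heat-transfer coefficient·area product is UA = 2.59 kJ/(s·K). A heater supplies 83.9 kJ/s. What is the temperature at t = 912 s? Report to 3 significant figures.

57.9 °C

M c_p dT/dt = −UA(T − T_amb) + Q̇.
dT/dt = (T_ss − T)/τ with T_ss = T_amb + Q̇/UA = 21.2 + 83.9/2.59 = 53.594 °C, τ = M c_p/UA = 422·2.16/2.59 = 351.94 s.
Solution: T(t) = T_ss + (T₀ − T_ss) e^(−t/τ).
T(912) = 53.594 + (57.406)·0.074918 = 57.895 °C.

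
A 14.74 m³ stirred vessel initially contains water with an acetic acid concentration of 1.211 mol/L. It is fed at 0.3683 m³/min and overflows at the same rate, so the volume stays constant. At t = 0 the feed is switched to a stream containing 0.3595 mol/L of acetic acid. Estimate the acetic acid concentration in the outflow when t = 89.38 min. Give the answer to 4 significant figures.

0.4508 mol/L

Mass balance on the solute (V constant): V dC/dt = Q(C_in − C).
Time constant τ = V/Q = 14.74/0.3683 = 40.0217 min.
Integrating: C(t) = C_in + (C₀ − C_in) e^(−t/τ).
C(89.38) = 0.3595 + (1.211 − 0.3595)·e^(−89.38/40.0217) = 0.3595 + (0.851500)·0.107176 = 0.450760 mol/L.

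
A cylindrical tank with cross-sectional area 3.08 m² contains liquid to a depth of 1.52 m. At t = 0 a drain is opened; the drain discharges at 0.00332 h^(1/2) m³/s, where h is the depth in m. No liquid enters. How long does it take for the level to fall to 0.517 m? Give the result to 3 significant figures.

953 s

With no inflow, A dh/dt = −0.00332 √h.
∫ h^(−1/2) dh = −(0.00332/A) ∫ dt, giving 2√h = 2√h₀ − (0.00332/A) t.
t = 2A(√h₀ − √h)/0.00332 = 2·3.08·(√1.52 − √0.517)/0.00332
  = 6.1600 × (1.2329 − 0.71903) / 0.00332 = 953.42 s.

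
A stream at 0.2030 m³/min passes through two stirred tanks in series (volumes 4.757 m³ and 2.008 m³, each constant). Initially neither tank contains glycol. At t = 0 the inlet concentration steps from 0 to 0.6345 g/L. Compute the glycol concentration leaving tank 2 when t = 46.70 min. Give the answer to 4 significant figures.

0.4890 g/L

Species balance on tank i: dCᵢ/dt = (Cᵢ₋₁ − Cᵢ)/τᵢ with τᵢ = Vᵢ/Q.
τ₁ = 4.757/0.2030 = 23.4335 min; τ₂ = 2.008/0.2030 = 9.89163 min.
Tank 1: C₁ = C_in(1 − e^(−t/τ₁)). Tank 2 (τ₁ ≠ τ₂): C₂ = C_in[1 − (τ₁ e^(−t/τ₁) − τ₂ e^(−t/τ₂))/(τ₁ − τ₂)].
At t = 46.70: e^(−t/τ₁) = 0.136303, e^(−t/τ₂) = 0.00890480.
C₂ = 0.6345·[1 − (23.4335·0.136303 − 9.89163·0.00890480)/(13.5419)] = 0.6345·0.770639 = 0.488970 g/L.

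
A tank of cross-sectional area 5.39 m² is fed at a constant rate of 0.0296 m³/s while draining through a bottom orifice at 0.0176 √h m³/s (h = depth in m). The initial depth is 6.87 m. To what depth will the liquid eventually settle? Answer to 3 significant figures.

Level balance: A dh/dt = 0.0296 − 0.0176 √h. Setting dh/dt = 0:
Q_in = 0.0176 √h_ss ⇒ √h_ss = 0.0296/0.0176 = 1.6818.
h_ss = 1.6818² = 2.8285 m. (Since h₀ = 6.87 m > h_ss, the level will fall toward this value.)

2.83 m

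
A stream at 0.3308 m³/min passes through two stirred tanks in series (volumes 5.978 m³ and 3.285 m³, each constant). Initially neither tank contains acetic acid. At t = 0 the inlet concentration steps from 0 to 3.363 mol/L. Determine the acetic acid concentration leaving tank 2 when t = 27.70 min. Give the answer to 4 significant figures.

2.003 mol/L

Time constants: τᵢ = Vᵢ/Q for each well-mixed tank.
τ₁ = 5.978/0.3308 = 18.0713 min; τ₂ = 3.285/0.3308 = 9.93047 min.
Tank 1: C₁ = C_in(1 − e^(−t/τ₁)). Tank 2 (τ₁ ≠ τ₂): C₂ = C_in[1 − (τ₁ e^(−t/τ₁) − τ₂ e^(−t/τ₂))/(τ₁ − τ₂)].
At t = 27.70: e^(−t/τ₁) = 0.215927, e^(−t/τ₂) = 0.0614584.
C₂ = 3.363·[1 − (18.0713·0.215927 − 9.93047·0.0614584)/(8.14087)] = 3.363·0.595647 = 2.00316 mol/L.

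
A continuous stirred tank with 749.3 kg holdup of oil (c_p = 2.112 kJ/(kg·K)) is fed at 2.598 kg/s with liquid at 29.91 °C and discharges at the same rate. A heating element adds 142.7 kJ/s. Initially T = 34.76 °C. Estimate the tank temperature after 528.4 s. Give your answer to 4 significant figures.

M c_p dT/dt = ṁ c_p (T_in − T) + Q̇.
τ = M/ṁ = 288.414 s; T_ss = T_in + Q̇/(ṁ c_p) = 29.91 + 142.7/(2.598·2.112) = 55.9170 °C.
This is linear first-order; T(t) = T_ss + (T₀ − T_ss) e^(−t/τ).
T(528.4) = 55.9170 + (-21.1570)·e^(−528.4/288.414) = 55.9170 + (-21.1570)·0.160079 = 52.5302 °C.

52.53 °C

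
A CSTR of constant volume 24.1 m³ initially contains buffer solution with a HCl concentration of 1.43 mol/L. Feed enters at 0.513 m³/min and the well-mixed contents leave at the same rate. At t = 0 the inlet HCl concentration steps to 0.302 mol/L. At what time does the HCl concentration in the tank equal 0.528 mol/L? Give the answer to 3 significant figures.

Transient balance on the dissolved component: V dC/dt = Q(C_in − C), so τ = V/Q = 46.979 min.
C(t) = C_in + (C₀ − C_in) e^(−t/τ). Set C = 0.528 and solve for t:
e^(−t/τ) = (C − C_in)/(C₀ − C_in) = (0.528 − 0.302)/(1.43 − 0.302) = 0.20035
t = −τ ln(…) = 46.979 × 1.6077 = 75.526 min.

75.5 min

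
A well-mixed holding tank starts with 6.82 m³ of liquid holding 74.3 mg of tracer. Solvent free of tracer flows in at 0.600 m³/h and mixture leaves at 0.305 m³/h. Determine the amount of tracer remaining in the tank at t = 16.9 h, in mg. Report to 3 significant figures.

42.1 mg

Let m(t) be the amount of tracer. Volume: V(t) = V₀ + (Q_in − Q_out) t = 6.82 + 0.29500 t; V(16.9) = 11.805 m³.
No tracer enters, so dm/dt = −Q_out · (m/V).
dm/m = −Q_out dt/(V₀ + 0.29500 t); integrating gives ln(m/m₀) = −(Q_out/(Q_in−Q_out)) ln(V/V₀).
m = m₀ (V₀/V)^(Q_out/(Q_in−Q_out)) = 74.3 × (6.82/11.805)^(1.0339) = 42.132 mg.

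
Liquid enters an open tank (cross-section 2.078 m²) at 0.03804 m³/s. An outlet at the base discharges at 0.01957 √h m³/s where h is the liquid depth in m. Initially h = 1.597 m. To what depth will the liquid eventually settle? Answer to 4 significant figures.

3.778 m

Level balance: A dh/dt = 0.03804 − 0.01957 √h. Setting dh/dt = 0:
Q_in = 0.01957 √h_ss ⇒ √h_ss = 0.03804/0.01957 = 1.94379.
h_ss = 1.94379² = 3.77833 m. (Since h₀ = 1.597 m < h_ss, the level will rise toward this value.)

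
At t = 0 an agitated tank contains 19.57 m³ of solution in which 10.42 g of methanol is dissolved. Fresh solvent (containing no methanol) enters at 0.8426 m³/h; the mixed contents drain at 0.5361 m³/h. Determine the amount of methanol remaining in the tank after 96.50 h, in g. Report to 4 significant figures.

2.082 g

Let m(t) be the amount of methanol. Volume: V(t) = V₀ + (Q_in − Q_out) t = 19.57 + 0.306500 t; V(96.50) = 49.1472 m³.
Species balance (pure solvent in): dm/dt = −Q_out · m/V(t).
Separate: dm/m = −Q_out dt/V(t) ⇒ ln(m/m₀) = −(Q_out/(Q_in−Q_out)) ln(V/V₀).
m = m₀ (V₀/V)^(Q_out/(Q_in−Q_out)) = 10.42 × (19.57/49.1472)^(1.74910) = 2.08155 g.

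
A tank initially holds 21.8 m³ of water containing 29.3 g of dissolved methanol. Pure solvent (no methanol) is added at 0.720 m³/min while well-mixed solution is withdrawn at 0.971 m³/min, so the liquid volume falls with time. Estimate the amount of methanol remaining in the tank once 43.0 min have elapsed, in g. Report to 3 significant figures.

2.08 g

Total volume: dV/dt = Q_in − Q_out = -0.25100 m³/min, so V(t) = 21.8 − 0.25100 t and V(43.0) = 11.007 m³.
Solute balance: dm/dt = 0 − Q_out C = −Q_out m/V(t).
Separate: dm/m = −Q_out dt/V(t) ⇒ ln(m/m₀) = −(Q_out/(Q_in−Q_out)) ln(V/V₀).
m = m₀ (V₀/V)^(Q_out/(Q_in−Q_out)) = 29.3 × (21.8/11.007)^(-3.8685) = 2.0832 g.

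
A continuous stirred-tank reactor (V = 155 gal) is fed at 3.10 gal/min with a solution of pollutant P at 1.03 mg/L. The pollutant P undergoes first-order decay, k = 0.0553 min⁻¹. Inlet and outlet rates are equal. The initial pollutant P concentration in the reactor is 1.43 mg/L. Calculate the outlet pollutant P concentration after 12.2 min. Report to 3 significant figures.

Accumulation = in − out − consumed: V dC/dt = Q C_in − Q C − k V C.
This is linear with rate a = Q/V + k = 0.075300 min⁻¹.
C_ss = Q C_in/(Q + kV) = 0.27357 mg/L; C(t) = C_ss + (C₀ − C_ss) e^(−a t).
C(12.2) = 0.27357 + (1.1564)·e^(−0.075300·12.2) = 0.27357 + (1.1564)·0.39905 = 0.73505 mg/L.

0.735 mg/L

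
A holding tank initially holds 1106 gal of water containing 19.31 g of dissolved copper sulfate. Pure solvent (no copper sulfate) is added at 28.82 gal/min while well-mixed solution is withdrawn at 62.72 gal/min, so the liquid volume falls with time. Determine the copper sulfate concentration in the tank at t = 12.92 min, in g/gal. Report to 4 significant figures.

Total volume: dV/dt = Q_in − Q_out = -33.9000 gal/min, so V(t) = 1106 − 33.9000 t and V(12.92) = 668.012 gal.
Solute balance: dm/dt = 0 − Q_out C = −Q_out m/V(t).
dm/m = −Q_out dt/(V₀ − 33.9000 t); integrating gives ln(m/m₀) = −(Q_out/(Q_in−Q_out)) ln(V/V₀).
m = m₀ (V₀/V)^(Q_out/(Q_in−Q_out)) = 19.31 × (1106/668.012)^(-1.85015) = 7.59721 g.
C = m/V = 7.59721/668.012 = 0.0113729 g/gal.

0.01137 g/gal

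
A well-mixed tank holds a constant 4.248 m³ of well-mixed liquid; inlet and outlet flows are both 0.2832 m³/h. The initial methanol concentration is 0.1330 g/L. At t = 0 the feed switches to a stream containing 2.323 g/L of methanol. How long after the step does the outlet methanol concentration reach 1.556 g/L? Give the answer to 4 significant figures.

15.74 h

Species balance: V dC/dt = Q(C_in − C) ⇒ τ = V/Q = 15.0000 h.
C(t) = C_in + (C₀ − C_in) e^(−t/τ). Set C = 1.556 and solve for t:
e^(−t/τ) = (C − C_in)/(C₀ − C_in) = (1.556 − 2.323)/(0.1330 − 2.323) = 0.350228
t = −τ ln(…) = 15.0000 × 1.04917 = 15.7376 h.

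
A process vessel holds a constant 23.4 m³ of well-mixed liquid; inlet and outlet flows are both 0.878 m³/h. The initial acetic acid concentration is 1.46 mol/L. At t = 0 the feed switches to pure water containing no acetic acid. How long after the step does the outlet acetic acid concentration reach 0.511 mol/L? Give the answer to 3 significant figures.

28.0 h

Species balance: V dC/dt = Q(C_in − C) ⇒ τ = V/Q = 26.651 h.
C(t) = C_in + (C₀ − C_in) e^(−t/τ). Set C = 0.511 and solve for t:
e^(−t/τ) = (C − C_in)/(C₀ − C_in) = (0.511 − 0)/(1.46 − 0) = 0.35000
t = −τ ln(…) = 26.651 × 1.0498 = 27.979 h.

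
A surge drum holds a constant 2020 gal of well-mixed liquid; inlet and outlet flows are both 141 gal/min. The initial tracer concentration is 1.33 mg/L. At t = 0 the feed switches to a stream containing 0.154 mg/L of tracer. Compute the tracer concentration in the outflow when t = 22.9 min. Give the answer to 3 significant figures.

0.392 mg/L

Accumulation = in − out for the solute gives V dC/dt = Q(C_in − C).
Rewrite as dC/dt + C/τ = C_in/τ, τ = V/Q = 14.326 min.
This is linear first-order; C(t) = C_in + (C₀ − C_in) e^(−t/τ).
C(22.9) = 0.154 + (1.33 − 0.154)·e^(−22.9/14.326) = 0.154 + (1.1760)·0.20221 = 0.39179 mg/L.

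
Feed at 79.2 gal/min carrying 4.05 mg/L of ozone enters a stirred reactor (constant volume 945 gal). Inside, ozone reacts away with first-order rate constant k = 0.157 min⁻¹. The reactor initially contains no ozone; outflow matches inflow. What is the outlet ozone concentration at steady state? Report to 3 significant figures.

Accumulation = in − out − consumed: V dC/dt = Q C_in − Q C − k V C.
Steady state (dC/dt = 0): C_ss = Q C_in/(Q + kV) = C_in/(1 + kV/Q).
C_ss = 79.2·4.05/(79.2 + 0.157·945) = 320.76/227.56 = 1.4095 mg/L.

1.41 mg/L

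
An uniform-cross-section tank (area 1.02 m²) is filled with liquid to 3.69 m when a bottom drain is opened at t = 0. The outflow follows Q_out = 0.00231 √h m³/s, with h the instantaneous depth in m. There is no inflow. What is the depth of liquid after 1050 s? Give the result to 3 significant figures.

Mass balance (ρ constant): A dh/dt = −0.00231 √h.
∫ h^(−1/2) dh = −(0.00231/A) ∫ dt, giving 2√h = 2√h₀ − (0.00231/A) t.
√h = √3.69 − 0.00231·1050/(2·1.02) = 1.9209 − 1.1890 = 0.73197.
h = 0.73197² = 0.53578 m.

0.536 m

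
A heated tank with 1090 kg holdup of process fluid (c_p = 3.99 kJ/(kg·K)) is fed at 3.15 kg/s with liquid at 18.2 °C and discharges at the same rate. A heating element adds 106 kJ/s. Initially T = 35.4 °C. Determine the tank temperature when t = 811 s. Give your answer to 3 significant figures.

M c_p dT/dt = ṁ c_p (T_in − T) + Q̇.
τ = M/ṁ = 346.03 s; T_ss = T_in + Q̇/(ṁ c_p) = 18.2 + 106/(3.15·3.99) = 26.634 °C.
Solution: T(t) = T_ss + (T₀ − T_ss) e^(−t/τ).
T(811) = 26.634 + (8.7662)·e^(−811/346.03) = 26.634 + (8.7662)·0.095970 = 27.475 °C.

27.5 °C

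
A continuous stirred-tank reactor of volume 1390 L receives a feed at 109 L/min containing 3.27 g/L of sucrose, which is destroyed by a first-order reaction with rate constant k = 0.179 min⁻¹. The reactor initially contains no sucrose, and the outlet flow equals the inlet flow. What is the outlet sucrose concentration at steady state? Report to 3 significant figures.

V dC/dt = Q(C_in − C) − k V C.
At steady state: 0 = Q C_in − (Q + kV) C_ss, so C_ss = Q C_in/(Q + kV).
C_ss = 109·3.27/(109 + 0.179·1390) = 356.43/357.81 = 0.99614 g/L.

0.996 g/L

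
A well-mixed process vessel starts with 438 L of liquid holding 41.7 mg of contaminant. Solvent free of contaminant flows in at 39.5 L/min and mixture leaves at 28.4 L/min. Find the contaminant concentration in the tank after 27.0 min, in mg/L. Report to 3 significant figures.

Total volume: dV/dt = Q_in − Q_out = 11.100 L/min, so V(t) = 438 + 11.100 t and V(27.0) = 737.70 L.
Solute balance: dm/dt = 0 − Q_out C = −Q_out m/V(t).
dm/m = −Q_out dt/(V₀ + 11.100 t); integrating gives ln(m/m₀) = −(Q_out/(Q_in−Q_out)) ln(V/V₀).
m = m₀ (V₀/V)^(Q_out/(Q_in−Q_out)) = 41.7 × (438/737.70)^(2.5586) = 10.987 mg.
C = m/V = 10.987/737.70 = 0.014893 mg/L.

0.0149 mg/L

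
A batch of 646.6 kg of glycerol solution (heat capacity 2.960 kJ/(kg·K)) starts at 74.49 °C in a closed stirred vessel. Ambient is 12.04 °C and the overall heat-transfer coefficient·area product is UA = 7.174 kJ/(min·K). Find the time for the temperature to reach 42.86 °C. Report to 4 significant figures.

188.4 min

M c_p dT/dt = −UA(T − T_amb).
τ = M c_p/UA = 266.788 min; T_ss = T_amb = 12.0400 °C.
T(t) = T_ss + (T₀ − T_ss)e^(−t/τ); set T = 42.86:
t = −τ ln[(T − T_ss)/(T₀ − T_ss)] = −266.788 · ln(0.493515) = 188.406 min.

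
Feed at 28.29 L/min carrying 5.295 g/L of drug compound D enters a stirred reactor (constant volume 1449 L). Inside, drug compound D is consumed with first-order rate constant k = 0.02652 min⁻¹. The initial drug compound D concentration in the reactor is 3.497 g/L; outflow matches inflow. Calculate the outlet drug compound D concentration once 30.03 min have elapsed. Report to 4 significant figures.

2.559 g/L

V dC/dt = Q(C_in − C) − k V C.
This is linear with rate a = Q/V + k = 0.0460438 min⁻¹.
C_ss = Q C_in/(Q + kV) = 2.24522 g/L; C(t) = C_ss + (C₀ − C_ss) e^(−a t).
C(30.03) = 2.24522 + (1.25178)·e^(−0.0460438·30.03) = 2.24522 + (1.25178)·0.250901 = 2.55929 g/L.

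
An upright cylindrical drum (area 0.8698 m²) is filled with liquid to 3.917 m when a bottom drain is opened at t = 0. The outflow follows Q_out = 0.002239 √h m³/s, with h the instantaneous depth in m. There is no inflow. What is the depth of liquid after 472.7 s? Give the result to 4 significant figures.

A dh/dt = −Q_out = −0.002239 √h.
Separate and integrate: 2(√h − √h₀) = −(0.002239/A) t.
√h = √3.917 − 0.002239·472.7/(2·0.8698) = 1.97914 − 0.608402 = 1.37074.
h = 1.37074² = 1.87893 m.

1.879 m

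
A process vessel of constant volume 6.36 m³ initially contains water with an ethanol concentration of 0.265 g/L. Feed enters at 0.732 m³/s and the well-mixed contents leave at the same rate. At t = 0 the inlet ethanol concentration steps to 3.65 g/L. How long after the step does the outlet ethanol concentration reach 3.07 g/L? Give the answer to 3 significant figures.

Species balance: V dC/dt = Q(C_in − C) ⇒ τ = V/Q = 8.6885 s.
C(t) = C_in + (C₀ − C_in) e^(−t/τ). Set C = 3.07 and solve for t:
e^(−t/τ) = (C − C_in)/(C₀ − C_in) = (3.07 − 3.65)/(0.265 − 3.65) = 0.17134
t = −τ ln(…) = 8.6885 × 1.7641 = 15.327 s.

15.3 s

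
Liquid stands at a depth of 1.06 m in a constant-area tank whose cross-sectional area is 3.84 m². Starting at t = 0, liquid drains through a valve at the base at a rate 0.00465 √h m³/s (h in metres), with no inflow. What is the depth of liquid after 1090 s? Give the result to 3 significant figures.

Mass balance (ρ constant): A dh/dt = −0.00465 √h.
This is separable: 2 d(√h)/dt = −0.00465/A, so √h = √h₀ − (0.00465/(2A)) t.
√h = √1.06 − 0.00465·1090/(2·3.84) = 1.0296 − 0.65996 = 0.36960.
h = 0.36960² = 0.13661 m.

0.137 m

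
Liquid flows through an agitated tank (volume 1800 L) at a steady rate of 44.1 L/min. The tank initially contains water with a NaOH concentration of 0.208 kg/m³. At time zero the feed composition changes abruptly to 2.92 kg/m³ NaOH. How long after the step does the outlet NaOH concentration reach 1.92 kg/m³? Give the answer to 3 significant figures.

Transient balance on the dissolved component: V dC/dt = Q(C_in − C), so τ = V/Q = 40.816 min.
C(t) = C_in + (C₀ − C_in) e^(−t/τ). Set C = 1.92 and solve for t:
e^(−t/τ) = (C − C_in)/(C₀ − C_in) = (1.92 − 2.92)/(0.208 − 2.92) = 0.36873
t = −τ ln(…) = 40.816 × 0.99769 = 40.722 min.

40.7 min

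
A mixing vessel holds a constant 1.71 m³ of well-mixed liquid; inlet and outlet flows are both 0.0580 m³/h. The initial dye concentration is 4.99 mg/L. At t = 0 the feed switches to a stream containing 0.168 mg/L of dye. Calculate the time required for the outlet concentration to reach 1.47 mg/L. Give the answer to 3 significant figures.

38.6 h

Accumulation = in − out for the solute gives V dC/dt = Q(C_in − C), so τ = V/Q = 29.483 h.
C(t) = C_in + (C₀ − C_in) e^(−t/τ). Set C = 1.47 and solve for t:
e^(−t/τ) = (C − C_in)/(C₀ − C_in) = (1.47 − 0.168)/(4.99 − 0.168) = 0.27001
t = −τ ln(…) = 29.483 × 1.3093 = 38.601 h.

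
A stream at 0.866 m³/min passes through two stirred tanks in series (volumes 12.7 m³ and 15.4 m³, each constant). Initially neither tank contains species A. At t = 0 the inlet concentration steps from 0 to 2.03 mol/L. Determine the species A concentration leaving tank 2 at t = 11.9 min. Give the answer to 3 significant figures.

Each tank obeys Vᵢ dCᵢ/dt = Q(Cᵢ₋₁ − Cᵢ), so τᵢ = Vᵢ/Q.
τ₁ = 12.7/0.866 = 14.665 min; τ₂ = 15.4/0.866 = 17.783 min.
Solving the cascade with C₁(0)=C₂(0)=0 gives C₂(t) = C_in[1 − (τ₁ e^(−t/τ₁) − τ₂ e^(−t/τ₂))/(τ₁ − τ₂)].
At t = 11.9: e^(−t/τ₁) = 0.44421, e^(−t/τ₂) = 0.51213.
C₂ = 2.03·[1 − (14.665·0.44421 − 17.783·0.51213)/(-3.1178)] = 2.03·0.16843 = 0.34191 mol/L.

0.342 mol/L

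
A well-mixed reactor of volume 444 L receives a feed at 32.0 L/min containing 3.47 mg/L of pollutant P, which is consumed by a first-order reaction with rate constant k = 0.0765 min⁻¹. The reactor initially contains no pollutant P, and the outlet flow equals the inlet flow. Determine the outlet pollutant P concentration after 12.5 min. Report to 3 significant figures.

V dC/dt = Q(C_in − C) − k V C.
This is linear with rate a = Q/V + k = 0.14857 min⁻¹.
C_ss = Q C_in/(Q + kV) = 1.6833 mg/L; C(t) = C_ss + (C₀ − C_ss) e^(−a t).
C(12.5) = 1.6833 + (-1.6833)·e^(−0.14857·12.5) = 1.6833 + (-1.6833)·0.15612 = 1.4205 mg/L.

1.42 mg/L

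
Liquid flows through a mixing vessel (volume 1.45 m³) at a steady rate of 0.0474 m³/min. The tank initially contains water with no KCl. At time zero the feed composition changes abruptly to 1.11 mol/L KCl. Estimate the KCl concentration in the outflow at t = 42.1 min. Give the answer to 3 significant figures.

Species balance on the tank: V dC/dt = Q(C_in − C).
Rewrite as dC/dt + C/τ = C_in/τ, τ = V/Q = 30.591 min.
This is linear first-order; C(t) = C_in + (C₀ − C_in) e^(−t/τ).
C(42.1) = 1.11 + (0 − 1.11)·e^(−42.1/30.591) = 1.11 + (-1.1100)·0.25253 = 0.82969 mol/L.

0.830 mol/L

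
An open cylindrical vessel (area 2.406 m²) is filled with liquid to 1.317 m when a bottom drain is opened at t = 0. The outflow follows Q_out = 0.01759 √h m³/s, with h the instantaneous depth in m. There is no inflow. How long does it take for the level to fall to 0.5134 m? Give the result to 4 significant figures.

117.9 s

Accumulation of liquid (constant cross-section A): A dh/dt = −0.01759 √h.
∫ h^(−1/2) dh = −(0.01759/A) ∫ dt, giving 2√h = 2√h₀ − (0.01759/A) t.
t = 2A(√h₀ − √h)/0.01759 = 2·2.406·(√1.317 − √0.5134)/0.01759
  = 4.81200 × (1.14761 − 0.716519) / 0.01759 = 117.930 s.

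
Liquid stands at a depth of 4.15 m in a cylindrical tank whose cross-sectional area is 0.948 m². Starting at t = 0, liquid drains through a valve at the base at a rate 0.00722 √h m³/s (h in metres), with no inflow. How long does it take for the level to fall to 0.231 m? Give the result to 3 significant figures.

Mass balance (ρ constant): A dh/dt = −0.00722 √h.
∫ h^(−1/2) dh = −(0.00722/A) ∫ dt, giving 2√h = 2√h₀ − (0.00722/A) t.
t = 2A(√h₀ − √h)/0.00722 = 2·0.948·(√4.15 − √0.231)/0.00722
  = 1.8960 × (2.0372 − 0.48062) / 0.00722 = 408.75 s.

409 s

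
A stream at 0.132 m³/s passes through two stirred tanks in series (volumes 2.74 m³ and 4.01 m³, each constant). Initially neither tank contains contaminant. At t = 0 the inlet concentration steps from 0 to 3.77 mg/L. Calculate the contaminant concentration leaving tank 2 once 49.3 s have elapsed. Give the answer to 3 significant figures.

2.18 mg/L

Species balance on tank i: dCᵢ/dt = (Cᵢ₋₁ − Cᵢ)/τᵢ with τᵢ = Vᵢ/Q.
τ₁ = 2.74/0.132 = 20.758 s; τ₂ = 4.01/0.132 = 30.379 s.
Tank 1: C₁ = C_in(1 − e^(−t/τ₁)). Tank 2 (τ₁ ≠ τ₂): C₂ = C_in[1 − (τ₁ e^(−t/τ₁) − τ₂ e^(−t/τ₂))/(τ₁ − τ₂)].
At t = 49.3: e^(−t/τ₁) = 0.093011, e^(−t/τ₂) = 0.19734.
C₂ = 3.77·[1 − (20.758·0.093011 − 30.379·0.19734)/(-9.6212)] = 3.77·0.57758 = 2.1775 mg/L.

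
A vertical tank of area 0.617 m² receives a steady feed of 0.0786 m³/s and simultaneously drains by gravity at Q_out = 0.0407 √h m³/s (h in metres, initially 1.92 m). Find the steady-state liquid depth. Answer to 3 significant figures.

Level balance: A dh/dt = 0.0786 − 0.0407 √h. Setting dh/dt = 0:
Q_in = 0.0407 √h_ss ⇒ √h_ss = 0.0786/0.0407 = 1.9312.
h_ss = 1.9312² = 3.7295 m. (Since h₀ = 1.92 m < h_ss, the level will rise toward this value.)

3.73 m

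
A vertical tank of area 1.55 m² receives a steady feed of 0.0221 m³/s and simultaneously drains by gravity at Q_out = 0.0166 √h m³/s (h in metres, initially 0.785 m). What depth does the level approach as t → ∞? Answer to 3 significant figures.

1.77 m

A dh/dt = Q_in − 0.0166 √h. Steady state requires inflow = outflow:
Q_in = 0.0166 √h_ss ⇒ √h_ss = 0.0221/0.0166 = 1.3313.
h_ss = 1.3313² = 1.7724 m. (Since h₀ = 0.785 m < h_ss, the level will rise toward this value.)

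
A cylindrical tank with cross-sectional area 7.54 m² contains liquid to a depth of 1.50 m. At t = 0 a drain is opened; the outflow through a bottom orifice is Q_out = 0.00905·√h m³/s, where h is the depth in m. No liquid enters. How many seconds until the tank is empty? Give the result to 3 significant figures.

A dh/dt = −Q_out = −0.00905 √h.
This is separable: 2 d(√h)/dt = −0.00905/A, so √h = √h₀ − (0.00905/(2A)) t.
Tank is empty when √h = 0: t_empty = 2A√h₀/0.00905.
t_empty = 2·7.54·√1.50/0.00905 = 15.080·1.2247/0.00905 = 2040.8 s.

2040 s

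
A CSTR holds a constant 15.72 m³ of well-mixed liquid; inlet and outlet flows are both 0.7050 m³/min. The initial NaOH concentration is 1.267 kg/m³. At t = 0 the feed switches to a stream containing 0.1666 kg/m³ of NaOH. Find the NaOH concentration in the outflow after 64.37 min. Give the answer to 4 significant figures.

0.2280 kg/m³

Accumulation = in − out for the solute gives V dC/dt = Q(C_in − C).
Time constant τ = V/Q = 15.72/0.7050 = 22.2979 min.
Integrating: C(t) = C_in + (C₀ − C_in) e^(−t/τ).
C(64.37) = 0.1666 + (1.267 − 0.1666)·e^(−64.37/22.2979) = 0.1666 + (1.10040)·0.0557531 = 0.227951 kg/m³.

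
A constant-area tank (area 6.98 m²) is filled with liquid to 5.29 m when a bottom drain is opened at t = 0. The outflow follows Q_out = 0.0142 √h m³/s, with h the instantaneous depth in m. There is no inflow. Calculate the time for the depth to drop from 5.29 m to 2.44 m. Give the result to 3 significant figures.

725 s

With no inflow, A dh/dt = −0.0142 √h.
∫ h^(−1/2) dh = −(0.0142/A) ∫ dt, giving 2√h = 2√h₀ − (0.0142/A) t.
t = 2A(√h₀ − √h)/0.0142 = 2·6.98·(√5.29 − √2.44)/0.0142
  = 13.960 × (2.3000 − 1.5620) / 0.0142 = 725.48 s.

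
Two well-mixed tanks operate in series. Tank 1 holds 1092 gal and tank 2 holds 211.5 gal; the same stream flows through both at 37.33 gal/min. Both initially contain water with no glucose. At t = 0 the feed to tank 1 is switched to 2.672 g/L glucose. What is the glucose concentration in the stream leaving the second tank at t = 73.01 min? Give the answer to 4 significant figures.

Species balance on tank i: dCᵢ/dt = (Cᵢ₋₁ − Cᵢ)/τᵢ with τᵢ = Vᵢ/Q.
τ₁ = 1092/37.33 = 29.2526 min; τ₂ = 211.5/37.33 = 5.66568 min.
Tank 1: C₁ = C_in(1 − e^(−t/τ₁)). Tank 2 (τ₁ ≠ τ₂): C₂ = C_in[1 − (τ₁ e^(−t/τ₁) − τ₂ e^(−t/τ₂))/(τ₁ − τ₂)].
At t = 73.01: e^(−t/τ₁) = 0.0824267, e^(−t/τ₂) = 2.53238e-06.
C₂ = 2.672·[1 − (29.2526·0.0824267 − 5.66568·2.53238e-06)/(23.5869)] = 2.672·0.897775 = 2.39885 g/L.

2.399 g/L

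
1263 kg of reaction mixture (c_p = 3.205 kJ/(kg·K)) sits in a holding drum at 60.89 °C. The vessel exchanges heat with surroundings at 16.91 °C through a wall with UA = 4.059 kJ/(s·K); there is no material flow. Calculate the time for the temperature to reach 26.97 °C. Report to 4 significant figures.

1471 s

Unsteady energy balance on the tank contents: M c_p dT/dt = −UA(T − T_amb).
τ = M c_p/UA = 997.269 s; T_ss = T_amb = 16.9100 °C.
T(t) = T_ss + (T₀ − T_ss)e^(−t/τ); set T = 26.97:
t = −τ ln[(T − T_ss)/(T₀ − T_ss)] = −997.269 · ln(0.228740) = 1471.14 s.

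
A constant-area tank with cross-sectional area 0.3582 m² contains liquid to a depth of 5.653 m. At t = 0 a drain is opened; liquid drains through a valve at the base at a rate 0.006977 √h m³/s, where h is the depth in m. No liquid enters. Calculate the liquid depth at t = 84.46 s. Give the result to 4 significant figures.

Mass balance (ρ constant): A dh/dt = −0.006977 √h.
This is separable: 2 d(√h)/dt = −0.006977/A, so √h = √h₀ − (0.006977/(2A)) t.
√h = √5.653 − 0.006977·84.46/(2·0.3582) = 2.37760 − 0.822554 = 1.55505.
h = 1.55505² = 2.41818 m.

2.418 m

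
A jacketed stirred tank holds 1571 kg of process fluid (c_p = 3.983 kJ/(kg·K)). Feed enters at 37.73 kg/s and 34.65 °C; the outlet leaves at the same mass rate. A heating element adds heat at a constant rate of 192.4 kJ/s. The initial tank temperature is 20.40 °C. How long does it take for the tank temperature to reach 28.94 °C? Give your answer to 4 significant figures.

Heat balance on the well-mixed liquid: M c_p dT/dt = ṁ c_p (T_in − T) + 192.4.
τ = M/ṁ = 41.6380 s; T_ss = T_in + Q̇/(ṁ c_p) = 35.9303 °C.
T(t) = T_ss + (T₀ − T_ss) e^(−t/τ). Set T = 28.94:
e^(−t/τ) = (28.94 − 35.9303)/(20.40 − 35.9303) = 0.450107
t = −41.6380 · ln(0.450107) = 33.2383 s.

33.24 s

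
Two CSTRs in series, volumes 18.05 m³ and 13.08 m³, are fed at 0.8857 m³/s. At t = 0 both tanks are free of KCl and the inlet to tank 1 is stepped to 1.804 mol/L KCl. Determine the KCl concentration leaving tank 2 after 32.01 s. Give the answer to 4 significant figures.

0.9853 mol/L

Species balance on tank i: dCᵢ/dt = (Cᵢ₋₁ − Cᵢ)/τᵢ with τᵢ = Vᵢ/Q.
τ₁ = 18.05/0.8857 = 20.3794 s; τ₂ = 13.08/0.8857 = 14.7680 s.
Solving the cascade with C₁(0)=C₂(0)=0 gives C₂(t) = C_in[1 − (τ₁ e^(−t/τ₁) − τ₂ e^(−t/τ₂))/(τ₁ − τ₂)].
At t = 32.01: e^(−t/τ₁) = 0.207898, e^(−t/τ₂) = 0.114460.
C₂ = 1.804·[1 − (20.3794·0.207898 − 14.7680·0.114460)/(5.61138)] = 1.804·0.546193 = 0.985332 mol/L.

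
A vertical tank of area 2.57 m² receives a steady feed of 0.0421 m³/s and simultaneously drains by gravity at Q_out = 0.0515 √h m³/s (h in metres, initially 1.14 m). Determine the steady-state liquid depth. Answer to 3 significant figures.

0.668 m

Level balance: A dh/dt = 0.0421 − 0.0515 √h. Setting dh/dt = 0:
Q_in = 0.0515 √h_ss ⇒ √h_ss = 0.0421/0.0515 = 0.81748.
h_ss = 0.81748² = 0.66827 m. (Since h₀ = 1.14 m > h_ss, the level will fall toward this value.)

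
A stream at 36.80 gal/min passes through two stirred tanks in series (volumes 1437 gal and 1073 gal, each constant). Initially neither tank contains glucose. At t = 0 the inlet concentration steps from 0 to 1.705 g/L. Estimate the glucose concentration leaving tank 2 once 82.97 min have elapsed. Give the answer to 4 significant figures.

1.193 g/L

Time constants: τᵢ = Vᵢ/Q for each well-mixed tank.
τ₁ = 1437/36.80 = 39.0489 min; τ₂ = 1073/36.80 = 29.1576 min.
Solving the cascade with C₁(0)=C₂(0)=0 gives C₂(t) = C_in[1 − (τ₁ e^(−t/τ₁) − τ₂ e^(−t/τ₂))/(τ₁ − τ₂)].
At t = 82.97: e^(−t/τ₁) = 0.119460, e^(−t/τ₂) = 0.0581012.
C₂ = 1.705·[1 − (39.0489·0.119460 − 29.1576·0.0581012)/(9.89130)] = 1.705·0.699665 = 1.19293 g/L.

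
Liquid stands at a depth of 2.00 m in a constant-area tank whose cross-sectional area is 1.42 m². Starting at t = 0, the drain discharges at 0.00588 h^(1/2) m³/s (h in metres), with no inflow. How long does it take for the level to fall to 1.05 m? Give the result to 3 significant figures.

188 s

With no inflow, A dh/dt = −0.00588 √h.
This is separable: 2 d(√h)/dt = −0.00588/A, so √h = √h₀ − (0.00588/(2A)) t.
t = 2A(√h₀ − √h)/0.00588 = 2·1.42·(√2.00 − √1.05)/0.00588
  = 2.8400 × (1.4142 − 1.0247) / 0.00588 = 188.13 s.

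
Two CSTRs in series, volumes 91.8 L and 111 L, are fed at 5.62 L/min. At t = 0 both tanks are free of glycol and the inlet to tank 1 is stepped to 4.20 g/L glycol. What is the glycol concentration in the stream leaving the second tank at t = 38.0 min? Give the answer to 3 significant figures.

2.62 g/L

Each tank obeys Vᵢ dCᵢ/dt = Q(Cᵢ₋₁ − Cᵢ), so τᵢ = Vᵢ/Q.
τ₁ = 91.8/5.62 = 16.335 min; τ₂ = 111/5.62 = 19.751 min.
Solving the cascade with C₁(0)=C₂(0)=0 gives C₂(t) = C_in[1 − (τ₁ e^(−t/τ₁) − τ₂ e^(−t/τ₂))/(τ₁ − τ₂)].
At t = 38.0: e^(−t/τ₁) = 0.097650, e^(−t/τ₂) = 0.14603.
C₂ = 4.20·[1 − (16.335·0.097650 − 19.751·0.14603)/(-3.4164)] = 4.20·0.62267 = 2.6152 g/L.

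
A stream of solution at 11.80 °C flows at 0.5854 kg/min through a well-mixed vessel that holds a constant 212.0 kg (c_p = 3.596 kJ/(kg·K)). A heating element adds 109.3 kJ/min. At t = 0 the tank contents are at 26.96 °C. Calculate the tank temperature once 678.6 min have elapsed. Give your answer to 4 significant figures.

58.08 °C

M c_p dT/dt = ṁ c_p (T_in − T) + Q̇.
Rearrange: dT/dt = (T_ss − T)/τ with τ = M/ṁ = 362.146 min and T_ss = T_in + Q̇/(ṁ c_p) = 63.7216 °C.
Integrating: T(t) = T_ss + (T₀ − T_ss) e^(−t/τ).
T(678.6) = 63.7216 + (-36.7616)·e^(−678.6/362.146) = 63.7216 + (-36.7616)·0.153534 = 58.0774 °C.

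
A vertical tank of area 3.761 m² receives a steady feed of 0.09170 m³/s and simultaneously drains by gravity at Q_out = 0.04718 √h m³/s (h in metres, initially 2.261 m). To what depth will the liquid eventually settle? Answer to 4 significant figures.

3.778 m

Unsteady balance on liquid volume: A dh/dt = Q_in − 0.04718 √h. At steady state dh/dt = 0:
Q_in = 0.04718 √h_ss ⇒ √h_ss = 0.09170/0.04718 = 1.94362.
h_ss = 1.94362² = 3.77766 m. (Since h₀ = 2.261 m < h_ss, the level will rise toward this value.)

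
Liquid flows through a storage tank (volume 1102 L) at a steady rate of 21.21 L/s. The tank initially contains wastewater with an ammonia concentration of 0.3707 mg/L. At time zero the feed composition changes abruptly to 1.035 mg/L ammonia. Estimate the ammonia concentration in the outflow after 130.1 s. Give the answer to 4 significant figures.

0.9807 mg/L

Species balance on the tank: V dC/dt = Q(C_in − C).
Time constant τ = V/Q = 1102/21.21 = 51.9566 s.
Integrating: C(t) = C_in + (C₀ − C_in) e^(−t/τ).
C(130.1) = 1.035 + (0.3707 − 1.035)·e^(−130.1/51.9566) = 1.035 + (-0.664300)·0.0817563 = 0.980689 mg/L.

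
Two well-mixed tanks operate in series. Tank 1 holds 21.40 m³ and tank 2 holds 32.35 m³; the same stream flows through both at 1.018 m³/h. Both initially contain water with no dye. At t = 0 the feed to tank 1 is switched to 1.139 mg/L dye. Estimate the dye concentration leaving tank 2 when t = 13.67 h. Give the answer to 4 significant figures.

Time constants: τᵢ = Vᵢ/Q for each well-mixed tank.
τ₁ = 21.40/1.018 = 21.0216 h; τ₂ = 32.35/1.018 = 31.7780 h.
Solving the cascade with C₁(0)=C₂(0)=0 gives C₂(t) = C_in[1 − (τ₁ e^(−t/τ₁) − τ₂ e^(−t/τ₂))/(τ₁ − τ₂)].
At t = 13.67: e^(−t/τ₁) = 0.521898, e^(−t/τ₂) = 0.650397.
C₂ = 1.139·[1 − (21.0216·0.521898 − 31.7780·0.650397)/(-10.7564)] = 1.139·0.0984716 = 0.112159 mg/L.

0.1122 mg/L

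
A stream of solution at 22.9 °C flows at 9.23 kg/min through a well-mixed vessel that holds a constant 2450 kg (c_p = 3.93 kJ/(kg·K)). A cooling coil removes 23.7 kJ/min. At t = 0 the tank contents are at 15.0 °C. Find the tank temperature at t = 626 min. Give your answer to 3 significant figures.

21.6 °C

Energy balance: M c_p dT/dt = ṁ c_p (T_in − T) − 23.7.
τ = M/ṁ = 265.44 min; T_ss = T_in − Q̇/(ṁ c_p) = 22.9 − 23.7/(9.23·3.93) = 22.247 °C.
T approaches T_ss exponentially: T(t) = T_ss + (T₀ − T_ss) e^(−t/τ).
T(626) = 22.247 + (-7.2466)·e^(−626/265.44) = 22.247 + (-7.2466)·0.094575 = 21.561 °C.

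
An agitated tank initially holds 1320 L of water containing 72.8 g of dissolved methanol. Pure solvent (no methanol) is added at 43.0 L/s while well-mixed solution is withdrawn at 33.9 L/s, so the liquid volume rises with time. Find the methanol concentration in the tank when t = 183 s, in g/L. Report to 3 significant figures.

0.00117 g/L

Let m(t) be the amount of methanol. Volume: V(t) = V₀ + (Q_in − Q_out) t = 1320 + 9.1000 t; V(183) = 2985.3 L.
No methanol enters, so dm/dt = −Q_out · (m/V).
dm/m = −Q_out dt/(V₀ + 9.1000 t); integrating gives ln(m/m₀) = −(Q_out/(Q_in−Q_out)) ln(V/V₀).
m = m₀ (V₀/V)^(Q_out/(Q_in−Q_out)) = 72.8 × (1320/2985.3)^(3.7253) = 3.4821 g.
C = m/V = 3.4821/2985.3 = 0.0011664 g/L.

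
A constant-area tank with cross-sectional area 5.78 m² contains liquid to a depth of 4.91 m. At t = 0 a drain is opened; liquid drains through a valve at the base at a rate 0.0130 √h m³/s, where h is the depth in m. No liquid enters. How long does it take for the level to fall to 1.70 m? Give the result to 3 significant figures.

811 s

With no inflow, A dh/dt = −0.0130 √h.
This is separable: 2 d(√h)/dt = −0.0130/A, so √h = √h₀ − (0.0130/(2A)) t.
t = 2A(√h₀ − √h)/0.0130 = 2·5.78·(√4.91 − √1.70)/0.0130
  = 11.560 × (2.2159 − 1.3038) / 0.0130 = 810.99 s.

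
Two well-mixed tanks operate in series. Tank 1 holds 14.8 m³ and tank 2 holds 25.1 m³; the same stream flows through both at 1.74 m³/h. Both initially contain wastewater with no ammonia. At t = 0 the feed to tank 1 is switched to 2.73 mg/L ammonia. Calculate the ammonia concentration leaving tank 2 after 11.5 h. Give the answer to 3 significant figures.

Species balance on tank i: dCᵢ/dt = (Cᵢ₋₁ − Cᵢ)/τᵢ with τᵢ = Vᵢ/Q.
τ₁ = 14.8/1.74 = 8.5057 h; τ₂ = 25.1/1.74 = 14.425 h.
Solving the cascade with C₁(0)=C₂(0)=0 gives C₂(t) = C_in[1 − (τ₁ e^(−t/τ₁) − τ₂ e^(−t/τ₂))/(τ₁ − τ₂)].
At t = 11.5: e^(−t/τ₁) = 0.25872, e^(−t/τ₂) = 0.45058.
C₂ = 2.73·[1 − (8.5057·0.25872 − 14.425·0.45058)/(-5.9195)] = 2.73·0.27372 = 0.74726 mg/L.

0.747 mg/L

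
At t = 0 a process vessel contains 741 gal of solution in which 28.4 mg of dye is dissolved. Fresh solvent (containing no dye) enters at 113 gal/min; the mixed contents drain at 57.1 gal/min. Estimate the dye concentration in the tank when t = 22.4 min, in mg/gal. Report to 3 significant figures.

Let m(t) be the amount of dye. Volume: V(t) = V₀ + (Q_in − Q_out) t = 741 + 55.900 t; V(22.4) = 1993.2 gal.
Species balance (pure solvent in): dm/dt = −Q_out · m/V(t).
dm/m = −Q_out dt/(V₀ + 55.900 t); integrating gives ln(m/m₀) = −(Q_out/(Q_in−Q_out)) ln(V/V₀).
m = m₀ (V₀/V)^(Q_out/(Q_in−Q_out)) = 28.4 × (741/1993.2)^(1.0215) = 10.336 mg.
C = m/V = 10.336/1993.2 = 0.0051859 mg/gal.

0.00519 mg/gal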